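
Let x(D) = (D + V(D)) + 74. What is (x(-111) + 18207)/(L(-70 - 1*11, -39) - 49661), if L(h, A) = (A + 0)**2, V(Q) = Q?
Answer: -18059/48140 ≈ -0.37513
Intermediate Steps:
L(h, A) = A**2
x(D) = 74 + 2*D (x(D) = (D + D) + 74 = 2*D + 74 = 74 + 2*D)
(x(-111) + 18207)/(L(-70 - 1*11, -39) - 49661) = ((74 + 2*(-111)) + 18207)/((-39)**2 - 49661) = ((74 - 222) + 18207)/(1521 - 49661) = (-148 + 18207)/(-48140) = 18059*(-1/48140) = -18059/48140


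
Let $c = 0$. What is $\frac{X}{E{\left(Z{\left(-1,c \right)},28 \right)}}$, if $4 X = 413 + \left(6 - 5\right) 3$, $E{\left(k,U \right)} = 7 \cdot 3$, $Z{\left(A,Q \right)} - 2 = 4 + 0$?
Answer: $\frac{104}{21} \approx 4.9524$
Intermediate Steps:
$Z{\left(A,Q \right)} = 6$ ($Z{\left(A,Q \right)} = 2 + \left(4 + 0\right) = 2 + 4 = 6$)
$E{\left(k,U \right)} = 21$
$X = 104$ ($X = \frac{413 + \left(6 - 5\right) 3}{4} = \frac{413 + 1 \cdot 3}{4} = \frac{413 + 3}{4} = \frac{1}{4} \cdot 416 = 104$)
$\frac{X}{E{\left(Z{\left(-1,c \right)},28 \right)}} = \frac{104}{21}$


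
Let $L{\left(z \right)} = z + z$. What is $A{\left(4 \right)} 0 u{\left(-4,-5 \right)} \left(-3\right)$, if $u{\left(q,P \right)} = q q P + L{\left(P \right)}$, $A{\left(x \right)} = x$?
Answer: $0$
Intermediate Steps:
$L{\left(z \right)} = 2 z$
$u{\left(q,P \right)} = 2 P + P q^{2}$ ($u{\left(q,P \right)} = q q P + 2 P = q^{2} P + 2 P = P q^{2} + 2 P = 2 P + P q^{2}$)
$A{\left(4 \right)} 0 u{\left(-4,-5 \right)} \left(-3\right) = 4 \cdot 0 \left(- 5 \left(2 + \left(-4\right)^{2}\right)\right) \left(-3\right) = 0 \left(- 5 \left(2 + 16\right)\right) \left(-3\right) = 0 \left(\left(-5\right) 18\right) \left(-3\right) = 0 \left(-90\right) \left(-3\right) = 0 \left(-3\right) = 0$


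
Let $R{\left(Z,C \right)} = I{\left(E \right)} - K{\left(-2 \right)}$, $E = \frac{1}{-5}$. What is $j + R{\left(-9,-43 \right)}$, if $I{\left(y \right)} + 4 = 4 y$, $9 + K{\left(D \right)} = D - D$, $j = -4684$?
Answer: $- \frac{23399}{5} \approx -4679.8$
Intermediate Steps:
$K{\left(D \right)} = -9$ ($K{\left(D \right)} = -9 + \left(D - D\right) = -9 + 0 = -9$)
$E = - \frac{1}{5} \approx -0.2$
$I{\left(y \right)} = -4 + 4 y$
$R{\left(Z,C \right)} = \frac{21}{5}$ ($R{\left(Z,C \right)} = \left(-4 + 4 \left(- \frac{1}{5}\right)\right) - -9 = \left(-4 - \frac{4}{5}\right) + 9 = - \frac{24}{5} + 9 = \frac{21}{5}$)
$j + R{\left(-9,-43 \right)} = -4684 + \frac{21}{5} = - \frac{23399}{5}$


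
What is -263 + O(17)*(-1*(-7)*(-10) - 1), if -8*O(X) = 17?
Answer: -897/8 ≈ -112.13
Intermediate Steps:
O(X) = -17/8 (O(X) = -⅛*17 = -17/8)
-263 + O(17)*(-1*(-7)*(-10) - 1) = -263 - 17*(-1*(-7)*(-10) - 1)/8 = -263 - 17*(7*(-10) - 1)/8 = -263 - 17*(-70 - 1)/8 = -263 - 17/8*(-71) = -263 + 1207/8 = -897/8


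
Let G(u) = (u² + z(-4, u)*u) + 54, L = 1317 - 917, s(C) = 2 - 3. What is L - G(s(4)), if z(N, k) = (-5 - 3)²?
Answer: 409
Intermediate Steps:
s(C) = -1
z(N, k) = 64 (z(N, k) = (-8)² = 64)
L = 400
G(u) = 54 + u² + 64*u (G(u) = (u² + 64*u) + 54 = 54 + u² + 64*u)
L - G(s(4)) = 400 - (54 + (-1)² + 64*(-1)) = 400 - (54 + 1 - 64) = 400 - 1*(-9) = 400 + 9 = 409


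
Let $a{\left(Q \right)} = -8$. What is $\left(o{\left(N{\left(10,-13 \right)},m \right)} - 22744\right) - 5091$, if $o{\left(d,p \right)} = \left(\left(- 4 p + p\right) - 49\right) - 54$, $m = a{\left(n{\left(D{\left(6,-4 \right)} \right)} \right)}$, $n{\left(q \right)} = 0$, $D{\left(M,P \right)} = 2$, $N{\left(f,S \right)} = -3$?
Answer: $-27914$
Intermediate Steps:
$m = -8$
$o{\left(d,p \right)} = -103 - 3 p$ ($o{\left(d,p \right)} = \left(- 3 p - 49\right) - 54 = \left(-49 - 3 p\right) - 54 = -103 - 3 p$)
$\left(o{\left(N{\left(10,-13 \right)},m \right)} - 22744\right) - 5091 = \left(\left(-103 - -24\right) - 22744\right) - 5091 = \left(\left(-103 + 24\right) - 22744\right) - 5091 = \left(-79 - 22744\right) - 5091 = -22823 - 5091 = -27914$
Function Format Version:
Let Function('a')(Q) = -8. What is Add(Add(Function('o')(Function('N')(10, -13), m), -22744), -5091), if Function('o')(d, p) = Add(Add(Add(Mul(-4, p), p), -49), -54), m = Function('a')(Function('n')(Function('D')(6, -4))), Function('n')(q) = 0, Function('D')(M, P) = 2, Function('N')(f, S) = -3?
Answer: -27914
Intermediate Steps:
m = -8
Function('o')(d, p) = Add(-103, Mul(-3, p)) (Function('o')(d, p) = Add(Add(Mul(-3, p), -49), -54) = Add(Add(-49, Mul(-3, p)), -54) = Add(-103, Mul(-3, p)))
Add(Add(Function('o')(Function('N')(10, -13), m), -22744), -5091) = Add(Add(Add(-103, Mul(-3, -8)), -22744), -5091) = Add(Add(Add(-103, 24), -22744), -5091) = Add(Add(-79, -22744), -5091) = Add(-22823, -5091) = -27914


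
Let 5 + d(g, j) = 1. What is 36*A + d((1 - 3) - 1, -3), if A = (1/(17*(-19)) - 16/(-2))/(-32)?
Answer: -33583/2584 ≈ -12.997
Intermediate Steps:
d(g, j) = -4 (d(g, j) = -5 + 1 = -4)
A = -2583/10336 (A = ((1/17)*(-1/19) - 16*(-1/2))*(-1/32) = (-1/323 + 8)*(-1/32) = (2583/323)*(-1/32) = -2583/10336 ≈ -0.24990)
36*A + d((1 - 3) - 1, -3) = 36*(-2583/10336) - 4 = -23247/2584 - 4 = -33583/2584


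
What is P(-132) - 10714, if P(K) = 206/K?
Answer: -707227/66 ≈ -10716.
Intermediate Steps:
P(-132) - 10714 = 206/(-132) - 10714 = 206*(-1/132) - 10714 = -103/66 - 10714 = -707227/66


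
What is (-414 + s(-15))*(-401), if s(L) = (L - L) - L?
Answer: 159999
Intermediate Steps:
s(L) = -L (s(L) = 0 - L = -L)
(-414 + s(-15))*(-401) = (-414 - 1*(-15))*(-401) = (-414 + 15)*(-401) = -399*(-401) = 159999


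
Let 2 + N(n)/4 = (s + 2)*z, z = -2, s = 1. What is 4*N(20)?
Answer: -128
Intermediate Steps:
N(n) = -32 (N(n) = -8 + 4*((1 + 2)*(-2)) = -8 + 4*(3*(-2)) = -8 + 4*(-6) = -8 - 24 = -32)
4*N(20) = 4*(-32) = -128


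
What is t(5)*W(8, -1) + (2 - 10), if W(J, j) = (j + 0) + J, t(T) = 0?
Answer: -8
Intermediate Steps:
W(J, j) = J + j (W(J, j) = j + J = J + j)
t(5)*W(8, -1) + (2 - 10) = 0*(8 - 1) + (2 - 10) = 0*7 - 8 = 0 - 8 = -8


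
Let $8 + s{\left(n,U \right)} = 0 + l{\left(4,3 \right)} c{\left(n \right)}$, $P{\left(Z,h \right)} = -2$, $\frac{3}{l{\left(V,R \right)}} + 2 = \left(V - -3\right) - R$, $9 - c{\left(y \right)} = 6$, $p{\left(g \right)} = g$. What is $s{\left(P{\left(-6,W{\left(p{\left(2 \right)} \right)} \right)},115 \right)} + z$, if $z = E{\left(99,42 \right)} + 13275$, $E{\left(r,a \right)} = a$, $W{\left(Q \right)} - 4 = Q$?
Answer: $\frac{26627}{2} \approx 13314.0$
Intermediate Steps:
$c{\left(y \right)} = 3$ ($c{\left(y \right)} = 9 - 6 = 3$)
$l{\left(V,R \right)} = \frac{3}{1 + V - R}$ ($l{\left(V,R \right)} = \frac{3}{-2 - \left(-3 + R - V\right)} = \frac{3}{-2 + \left(3 + V - R\right)} = \frac{3}{1 + V - R}$)
$W{\left(Q \right)} = 4 + Q$
$s{\left(n,U \right)} = - \frac{7}{2}$ ($s{\left(n,U \right)} = -8 + \left(0 + \frac{3}{1 + 4 - 3} \cdot 3\right) = -8 + \left(0 + \frac{3}{2} \cdot 3\right) = -8 + \left(0 + \frac{9}{2}\right) = -8 + \frac{9}{2} = - \frac{7}{2}$)
$z = 13317$ ($z = 42 + 13275 = 13317$)
$s{\left(P{\left(-6,W{\left(p{\left(2 \right)} \right)} \right)},115 \right)} + z = - \frac{7}{2} + 13317 = \frac{26627}{2}$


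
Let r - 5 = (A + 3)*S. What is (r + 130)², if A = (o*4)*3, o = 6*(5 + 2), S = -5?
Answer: 5760000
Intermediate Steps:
o = 42 (o = 6*7 = 42)
A = 504 (A = (42*4)*3 = 168*3 = 504)
r = -2530 (r = 5 + (504 + 3)*(-5) = 5 + 507*(-5) = 5 - 2535 = -2530)
(r + 130)² = (-2530 + 130)² = (-2400)² = 5760000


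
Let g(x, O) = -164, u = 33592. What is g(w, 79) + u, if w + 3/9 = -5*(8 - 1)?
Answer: 33428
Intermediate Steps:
w = -106/3 (w = -⅓ - 5*(8 - 1) = -⅓ - 5*7 = -⅓ - 35 = -106/3 ≈ -35.333)
g(w, 79) + u = -164 + 33592 = 33428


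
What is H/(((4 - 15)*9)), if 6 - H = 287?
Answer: 281/99 ≈ 2.8384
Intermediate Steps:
H = -281 (H = 6 - 1*287 = 6 - 287 = -281)
H/(((4 - 15)*9)) = -281*1/(9*(4 - 15)) = -281/((-11*9)) = -281/(-99) = -281*(-1/99) = 281/99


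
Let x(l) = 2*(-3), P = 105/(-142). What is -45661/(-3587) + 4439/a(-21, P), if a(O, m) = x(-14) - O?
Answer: 16607608/53805 ≈ 308.66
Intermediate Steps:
P = -105/142 (P = 105*(-1/142) = -105/142 ≈ -0.73944)
x(l) = -6
a(O, m) = -6 - O
-45661/(-3587) + 4439/a(-21, P) = -45661/(-3587) + 4439/(-6 - 1*(-21)) = -45661*(-1/3587) + 4439/(-6 + 21) = 45661/3587 + 4439/15 = 16607608/53805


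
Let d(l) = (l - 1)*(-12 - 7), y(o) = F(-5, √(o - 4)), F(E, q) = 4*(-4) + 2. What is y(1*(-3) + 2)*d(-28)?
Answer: -7714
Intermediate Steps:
F(E, q) = -14 (F(E, q) = -16 + 2 = -14)
y(o) = -14
d(l) = 19 - 19*l (d(l) = (-1 + l)*(-19) = 19 - 19*l)
y(1*(-3) + 2)*d(-28) = -14*(19 - 19*(-28)) = -14*(19 + 532) = -14*551 = -7714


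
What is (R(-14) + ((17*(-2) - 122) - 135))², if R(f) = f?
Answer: 93025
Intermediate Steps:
(R(-14) + ((17*(-2) - 122) - 135))² = (-14 + ((17*(-2) - 122) - 135))² = (-14 + ((-34 - 122) - 135))² = (-14 + (-156 - 135))² = (-14 - 291)² = (-305)² = 93025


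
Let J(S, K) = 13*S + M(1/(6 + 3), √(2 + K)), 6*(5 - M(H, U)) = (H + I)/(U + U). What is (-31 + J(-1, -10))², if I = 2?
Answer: 141927191/93312 - 247*I*√2/72 ≈ 1521.0 - 4.8515*I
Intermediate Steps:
M(H, U) = 5 - (2 + H)/(12*U) (M(H, U) = 5 - (H + 2)/(6*(U + U)) = 5 - (2 + H)/(6*(2*U)) = 5 - (2 + H)*1/(2*U)/6 = 5 - (2 + H)/(12*U))
J(S, K) = 13*S + (-19/9 + 60*√(2 + K))/(12*√(2 + K)) (J(S, K) = 13*S + (-2 - 1/(6 + 3) + 60*√(2 + K))/(12*(√(2 + K))) = 13*S + (-2 - 1/9 + 60*√(2 + K))/(12*√(2 + K)) = 13*S + (-2 - 1*⅑ + 60*√(2 + K))/(12*√(2 + K)) = 13*S + (-2 - ⅑ + 60*√(2 + K))/(12*√(2 + K)) = 13*S + (-19/9 + 60*√(2 + K))/(12*√(2 + K)))
(-31 + J(-1, -10))² = (-31 + (5 + 13*(-1) - 19/(108*√(2 - 10))))² = (-31 + (5 - 13 - (-19)*I*√2/432))² = (-31 + (5 - 13 + 19*I*√2/432))² = (-31 + (-8 + 19*I*√2/432))² = (-39 + 19*I*√2/432)²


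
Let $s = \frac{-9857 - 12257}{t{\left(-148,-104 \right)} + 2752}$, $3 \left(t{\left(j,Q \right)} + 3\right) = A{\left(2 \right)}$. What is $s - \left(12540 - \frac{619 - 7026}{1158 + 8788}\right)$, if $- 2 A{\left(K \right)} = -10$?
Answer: $- \frac{128740697972}{10259299} \approx -12549.0$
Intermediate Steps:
$A{\left(K \right)} = 5$ ($A{\left(K \right)} = \left(- \frac{1}{2}\right) \left(-10\right) = 5$)
$t{\left(j,Q \right)} = - \frac{4}{3}$ ($t{\left(j,Q \right)} = -3 + \frac{1}{3} \cdot 5 = -3 + \frac{5}{3} = - \frac{4}{3}$)
$s = - \frac{33171}{4126}$ ($s = \frac{-9857 - 12257}{- \frac{4}{3} + 2752} = - \frac{22114}{\frac{8252}{3}} = \left(-22114\right) \frac{3}{8252} = - \frac{33171}{4126} \approx -8.0395$)
$s - \left(12540 - \frac{619 - 7026}{1158 + 8788}\right) = - \frac{33171}{4126} - \left(12540 - \frac{619 - 7026}{1158 + 8788}\right) = - \frac{33171}{4126} - \left(12540 + \frac{6407}{9946}\right) = - \frac{33171}{4126} - \frac{124729247}{9946} = - \frac{128740697972}{10259299}$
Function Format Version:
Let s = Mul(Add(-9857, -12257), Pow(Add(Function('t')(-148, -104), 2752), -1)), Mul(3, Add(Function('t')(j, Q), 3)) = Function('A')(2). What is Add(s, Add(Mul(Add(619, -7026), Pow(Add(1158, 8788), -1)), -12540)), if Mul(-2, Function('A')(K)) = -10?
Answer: Rational(-128740697972, 10259299) ≈ -12549.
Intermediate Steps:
Function('A')(K) = 5 (Function('A')(K) = Mul(Rational(-1, 2), -10) = 5)
Function('t')(j, Q) = Rational(-4, 3) (Function('t')(j, Q) = Add(-3, Mul(Rational(1, 3), 5)) = Add(-3, Rational(5, 3)) = Rational(-4, 3))
s = Rational(-33171, 4126) (s = Mul(Add(-9857, -12257), Pow(Add(Rational(-4, 3), 2752), -1)) = Mul(-22114, Pow(Rational(8252, 3), -1)) = Mul(-22114, Rational(3, 8252)) = Rational(-33171, 4126) ≈ -8.0395)
Add(s, Add(Mul(Add(619, -7026), Pow(Add(1158, 8788), -1)), -12540)) = Add(Rational(-33171, 4126), Add(Mul(Add(619, -7026), Pow(Add(1158, 8788), -1)), -12540)) = Add(Rational(-33171, 4126), Add(Mul(-6407, Pow(9946, -1)), -12540)) = Add(Rational(-33171, 4126), Add(Mul(-6407, Rational(1, 9946)), -12540)) = Add(Rational(-33171, 4126), Add(Rational(-6407, 9946), -12540)) = Add(Rational(-33171, 4126), Rational(-124729247, 9946)) = Rational(-128740697972, 10259299)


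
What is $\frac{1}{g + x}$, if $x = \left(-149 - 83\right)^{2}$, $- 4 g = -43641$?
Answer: $\frac{4}{258937} \approx 1.5448 \cdot 10^{-5}$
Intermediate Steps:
$g = \frac{43641}{4}$ ($g = \left(- \frac{1}{4}\right) \left(-43641\right) = \frac{43641}{4} \approx 10910.0$)
$x = 53824$ ($x = \left(-232\right)^{2} = 53824$)
$\frac{1}{g + x} = \frac{1}{\frac{43641}{4} + 53824} = \frac{1}{\frac{258937}{4}} = \frac{4}{258937}$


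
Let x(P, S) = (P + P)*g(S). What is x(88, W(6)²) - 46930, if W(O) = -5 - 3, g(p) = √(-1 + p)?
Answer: -46930 + 528*√7 ≈ -45533.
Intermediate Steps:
W(O) = -8
x(P, S) = 2*P*√(-1 + S) (x(P, S) = (P + P)*√(-1 + S) = (2*P)*√(-1 + S) = 2*P*√(-1 + S))
x(88, W(6)²) - 46930 = 2*88*√(-1 + (-8)²) - 46930 = 2*88*√(-1 + 64) - 46930 = 2*88*√63 - 46930 = 2*88*(3*√7) - 46930 = 528*√7 - 46930 = -46930 + 528*√7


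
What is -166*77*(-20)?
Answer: 255640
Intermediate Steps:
-166*77*(-20) = -12782*(-20) = 255640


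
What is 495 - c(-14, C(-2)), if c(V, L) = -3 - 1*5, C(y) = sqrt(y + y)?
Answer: 503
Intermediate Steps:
C(y) = sqrt(2)*sqrt(y) (C(y) = sqrt(2*y) = sqrt(2)*sqrt(y))
c(V, L) = -8 (c(V, L) = -3 - 5 = -8)
495 - c(-14, C(-2)) = 495 - 1*(-8) = 495 + 8 = 503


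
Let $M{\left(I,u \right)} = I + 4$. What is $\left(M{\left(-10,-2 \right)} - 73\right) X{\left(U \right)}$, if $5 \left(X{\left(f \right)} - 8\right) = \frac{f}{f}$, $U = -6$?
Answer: $- \frac{3239}{5} \approx -647.8$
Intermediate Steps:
$M{\left(I,u \right)} = 4 + I$
$X{\left(f \right)} = \frac{41}{5}$ ($X{\left(f \right)} = 8 + \frac{f \frac{1}{f}}{5} = 8 + \frac{1}{5} \cdot 1 = 8 + \frac{1}{5} = \frac{41}{5}$)
$\left(M{\left(-10,-2 \right)} - 73\right) X{\left(U \right)} = \left(\left(4 - 10\right) - 73\right) \frac{41}{5} = \left(-6 - 73\right) \frac{41}{5} = \left(-79\right) \frac{41}{5} = - \frac{3239}{5}$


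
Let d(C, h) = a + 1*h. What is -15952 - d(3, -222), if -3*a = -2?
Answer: -47192/3 ≈ -15731.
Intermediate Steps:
a = ⅔ (a = -⅓*(-2) = ⅔ ≈ 0.66667)
d(C, h) = ⅔ + h (d(C, h) = ⅔ + 1*h = ⅔ + h)
-15952 - d(3, -222) = -15952 - (⅔ - 222) = -15952 - 1*(-664/3) = -15952 + 664/3 = -47192/3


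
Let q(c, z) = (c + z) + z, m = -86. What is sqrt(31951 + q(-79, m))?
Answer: 10*sqrt(317) ≈ 178.04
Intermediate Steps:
q(c, z) = c + 2*z
sqrt(31951 + q(-79, m)) = sqrt(31951 + (-79 + 2*(-86))) = sqrt(31951 + (-79 - 172)) = sqrt(31951 - 251) = sqrt(31700) = 10*sqrt(317)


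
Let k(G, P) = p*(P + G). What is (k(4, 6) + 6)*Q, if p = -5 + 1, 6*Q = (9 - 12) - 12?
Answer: 85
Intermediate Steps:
Q = -5/2 (Q = ((9 - 12) - 12)/6 = (-3 - 12)/6 = (⅙)*(-15) = -5/2 ≈ -2.5000)
p = -4
k(G, P) = -4*G - 4*P (k(G, P) = -4*(P + G) = -4*(G + P) = -4*G - 4*P)
(k(4, 6) + 6)*Q = ((-4*4 - 4*6) + 6)*(-5/2) = ((-16 - 24) + 6)*(-5/2) = (-40 + 6)*(-5/2) = -34*(-5/2) = 85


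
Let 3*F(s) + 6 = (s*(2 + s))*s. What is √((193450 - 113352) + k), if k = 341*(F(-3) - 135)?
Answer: √32358 ≈ 179.88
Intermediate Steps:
F(s) = -2 + s²*(2 + s)/3 (F(s) = -2 + ((s*(2 + s))*s)/3 = -2 + (s²*(2 + s))/3 = -2 + s²*(2 + s)/3)
k = -47740 (k = 341*((-2 + (⅓)*(-3)³ + (⅔)*(-3)²) - 135) = 341*((-2 + (⅓)*(-27) + (⅔)*9) - 135) = 341*((-2 - 9 + 6) - 135) = 341*(-5 - 135) = 341*(-140) = -47740)
√((193450 - 113352) + k) = √((193450 - 113352) - 47740) = √(80098 - 47740) = √32358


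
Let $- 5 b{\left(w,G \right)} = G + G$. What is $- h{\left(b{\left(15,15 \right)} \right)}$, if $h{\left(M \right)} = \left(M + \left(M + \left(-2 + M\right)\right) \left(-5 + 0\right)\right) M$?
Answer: $384$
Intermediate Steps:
$b{\left(w,G \right)} = - \frac{2 G}{5}$ ($b{\left(w,G \right)} = - \frac{G + G}{5} = - \frac{2 G}{5}$)
$h{\left(M \right)} = M \left(10 - 9 M\right)$ ($h{\left(M \right)} = \left(M + \left(-2 + 2 M\right) \left(-5\right)\right) M = \left(M - \left(-10 + 10 M\right)\right) M = \left(10 - 9 M\right) M = M \left(10 - 9 M\right)$)
$- h{\left(b{\left(15,15 \right)} \right)} = - \left(- \frac{2}{5}\right) 15 \left(10 - 9 \left(\left(- \frac{2}{5}\right) 15\right)\right) = - \left(-6\right) \left(10 - -54\right) = - \left(-6\right) \left(10 + 54\right) = - \left(-6\right) 64 = \left(-1\right) \left(-384\right) = 384$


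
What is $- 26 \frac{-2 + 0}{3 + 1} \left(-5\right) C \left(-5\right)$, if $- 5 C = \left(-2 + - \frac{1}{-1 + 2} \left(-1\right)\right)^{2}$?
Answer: $-65$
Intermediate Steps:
$C = - \frac{1}{5}$ ($C = - \frac{\left(-2 + - \frac{1}{-1 + 2} \left(-1\right)\right)^{2}}{5} = - \frac{\left(-2 + - 1^{-1} \left(-1\right)\right)^{2}}{5} = - \frac{\left(-2 + \left(-1\right) 1 \left(-1\right)\right)^{2}}{5} = - \frac{\left(-2 - -1\right)^{2}}{5} = - \frac{\left(-2 + 1\right)^{2}}{5} = - \frac{\left(-1\right)^{2}}{5} = \left(- \frac{1}{5}\right) 1 = - \frac{1}{5} \approx -0.2$)
$- 26 \frac{-2 + 0}{3 + 1} \left(-5\right) C \left(-5\right) = - 26 \frac{-2 + 0}{3 + 1} \left(-5\right) \left(- \frac{1}{5}\right) \left(-5\right) = - 26 - \frac{2}{4} \left(-5\right) \left(- \frac{1}{5}\right) \left(-5\right) = - 26 \left(-2\right) \frac{1}{4} \left(-5\right) \left(- \frac{1}{5}\right) \left(-5\right) = - 26 \left(- \frac{1}{2}\right) \left(-5\right) \left(- \frac{1}{5}\right) \left(-5\right) = - 26 \cdot \frac{5}{2} \left(- \frac{1}{5}\right) \left(-5\right) = \left(-26\right) \left(- \frac{1}{2}\right) \left(-5\right) = 13 \left(-5\right) = -65$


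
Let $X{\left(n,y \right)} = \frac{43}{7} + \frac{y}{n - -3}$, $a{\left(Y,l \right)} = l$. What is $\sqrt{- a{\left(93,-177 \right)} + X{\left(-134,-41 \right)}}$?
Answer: $\frac{\sqrt{154265993}}{917} \approx 13.545$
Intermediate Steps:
$X{\left(n,y \right)} = \frac{43}{7} + \frac{y}{3 + n}$ ($X{\left(n,y \right)} = 43 \cdot \frac{1}{7} + \frac{y}{n + 3} = \frac{43}{7} + \frac{y}{3 + n}$)
$\sqrt{- a{\left(93,-177 \right)} + X{\left(-134,-41 \right)}} = \sqrt{\left(-1\right) \left(-177\right) + \frac{129 + 7 \left(-41\right) + 43 \left(-134\right)}{7 \left(3 - 134\right)}} = \sqrt{177 + \frac{129 - 287 - 5762}{7 \left(-131\right)}} = \sqrt{177 + \frac{1}{7} \left(- \frac{1}{131}\right) \left(-5920\right)} = \sqrt{177 + \frac{5920}{917}} = \sqrt{\frac{168229}{917}} = \frac{\sqrt{154265993}}{917}$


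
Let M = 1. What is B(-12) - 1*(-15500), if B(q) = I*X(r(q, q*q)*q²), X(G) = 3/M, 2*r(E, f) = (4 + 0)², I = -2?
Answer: 15494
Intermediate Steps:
r(E, f) = 8 (r(E, f) = (4 + 0)²/2 = (½)*4² = (½)*16 = 8)
X(G) = 3 (X(G) = 3/1 = 3*1 = 3)
B(q) = -6 (B(q) = -2*3 = -6)
B(-12) - 1*(-15500) = -6 - 1*(-15500) = -6 + 15500 = 15494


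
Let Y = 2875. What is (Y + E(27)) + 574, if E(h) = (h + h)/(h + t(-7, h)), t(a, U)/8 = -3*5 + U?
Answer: 141427/41 ≈ 3449.4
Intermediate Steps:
t(a, U) = -120 + 8*U (t(a, U) = 8*(-3*5 + U) = 8*(-15 + U) = -120 + 8*U)
E(h) = 2*h/(-120 + 9*h) (E(h) = (h + h)/(h + (-120 + 8*h)) = (2*h)/(-120 + 9*h) = 2*h/(-120 + 9*h))
(Y + E(27)) + 574 = (2875 + (⅔)*27/(-40 + 3*27)) + 574 = (2875 + (⅔)*27/(-40 + 81)) + 574 = (2875 + (⅔)*27/41) + 574 = (2875 + (⅔)*27*(1/41)) + 574 = (2875 + 18/41) + 574 = 117893/41 + 574 = 141427/41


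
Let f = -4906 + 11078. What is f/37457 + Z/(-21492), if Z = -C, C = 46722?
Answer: 313785763/134170974 ≈ 2.3387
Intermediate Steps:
f = 6172
Z = -46722 (Z = -1*46722 = -46722)
f/37457 + Z/(-21492) = 6172/37457 - 46722/(-21492) = 6172*(1/37457) - 46722*(-1/21492) = 6172/37457 + 7787/3582 = 313785763/134170974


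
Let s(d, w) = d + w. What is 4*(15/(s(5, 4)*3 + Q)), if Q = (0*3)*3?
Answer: 20/9 ≈ 2.2222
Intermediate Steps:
Q = 0 (Q = 0*3 = 0)
4*(15/(s(5, 4)*3 + Q)) = 4*(15/((5 + 4)*3 + 0)) = 4*(15/(9*3 + 0)) = 4*(15/(27 + 0)) = 4*(15/27) = 4*((1/27)*15) = 4*(5/9) = 20/9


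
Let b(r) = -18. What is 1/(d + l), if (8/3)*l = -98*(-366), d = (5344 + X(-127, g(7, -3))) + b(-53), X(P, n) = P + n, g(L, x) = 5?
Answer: 2/37309 ≈ 5.3606e-5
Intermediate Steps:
d = 5204 (d = (5344 + (-127 + 5)) - 18 = (5344 - 122) - 18 = 5222 - 18 = 5204)
l = 26901/2 (l = 3*(-98*(-366))/8 = (3/8)*35868 = 26901/2 ≈ 13451.)
1/(d + l) = 1/(5204 + 26901/2) = 1/(37309/2) = 2/37309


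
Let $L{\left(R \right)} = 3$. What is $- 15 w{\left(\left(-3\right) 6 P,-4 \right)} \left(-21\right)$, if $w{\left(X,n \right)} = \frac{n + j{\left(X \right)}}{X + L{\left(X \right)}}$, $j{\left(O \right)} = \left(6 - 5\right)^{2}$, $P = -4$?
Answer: $- \frac{63}{5} \approx -12.6$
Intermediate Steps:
$j{\left(O \right)} = 1$ ($j{\left(O \right)} = 1^{2} = 1$)
$w{\left(X,n \right)} = \frac{1 + n}{3 + X}$ ($w{\left(X,n \right)} = \frac{n + 1}{X + 3} = \frac{1 + n}{3 + X}$)
$- 15 w{\left(\left(-3\right) 6 P,-4 \right)} \left(-21\right) = - 15 \frac{1 - 4}{3 + \left(-3\right) 6 \left(-4\right)} \left(-21\right) = - 15 \frac{1}{3 - -72} \left(-3\right) \left(-21\right) = - 15 \frac{1}{3 + 72} \left(-3\right) \left(-21\right) = - 15 \cdot \frac{1}{75} \left(-3\right) \left(-21\right) = \left(-15\right) \left(- \frac{1}{25}\right) \left(-21\right) = \frac{3}{5} \left(-21\right) = - \frac{63}{5}$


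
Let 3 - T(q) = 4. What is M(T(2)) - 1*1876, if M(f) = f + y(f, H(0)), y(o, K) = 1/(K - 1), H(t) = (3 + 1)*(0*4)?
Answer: -1878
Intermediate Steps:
H(t) = 0 (H(t) = 4*0 = 0)
y(o, K) = 1/(-1 + K)
T(q) = -1 (T(q) = 3 - 1*4 = 3 - 4 = -1)
M(f) = -1 + f (M(f) = f + 1/(-1 + 0) = f + 1/(-1) = f - 1 = -1 + f)
M(T(2)) - 1*1876 = (-1 - 1) - 1*1876 = -2 - 1876 = -1878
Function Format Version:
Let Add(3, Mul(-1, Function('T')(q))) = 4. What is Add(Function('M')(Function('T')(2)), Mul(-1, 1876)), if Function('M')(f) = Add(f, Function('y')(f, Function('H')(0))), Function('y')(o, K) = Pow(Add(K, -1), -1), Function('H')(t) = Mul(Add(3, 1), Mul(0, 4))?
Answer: -1878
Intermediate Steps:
Function('H')(t) = 0 (Function('H')(t) = Mul(4, 0) = 0)
Function('y')(o, K) = Pow(Add(-1, K), -1)
Function('T')(q) = -1 (Function('T')(q) = Add(3, Mul(-1, 4)) = Add(3, -4) = -1)
Function('M')(f) = Add(-1, f) (Function('M')(f) = Add(f, Pow(Add(-1, 0), -1)) = Add(f, Pow(-1, -1)) = Add(f, -1) = Add(-1, f))
Add(Function('M')(Function('T')(2)), Mul(-1, 1876)) = Add(Add(-1, -1), Mul(-1, 1876)) = Add(-2, -1876) = -1878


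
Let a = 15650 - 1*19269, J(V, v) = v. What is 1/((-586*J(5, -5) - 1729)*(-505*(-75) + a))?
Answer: 1/41141456 ≈ 2.4306e-8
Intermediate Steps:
a = -3619 (a = 15650 - 19269 = -3619)
1/((-586*J(5, -5) - 1729)*(-505*(-75) + a)) = 1/((-586*(-5) - 1729)*(-505*(-75) - 3619)) = 1/((2930 - 1729)*(37875 - 3619)) = 1/(1201*34256) = 1/41141456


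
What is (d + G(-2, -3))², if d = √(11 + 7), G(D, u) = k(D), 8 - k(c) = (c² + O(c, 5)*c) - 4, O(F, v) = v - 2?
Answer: 214 + 84*√2 ≈ 332.79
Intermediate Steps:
O(F, v) = -2 + v
k(c) = 12 - c² - 3*c (k(c) = 8 - ((c² + (-2 + 5)*c) - 4) = 8 - ((c² + 3*c) - 4) = 8 - (-4 + c² + 3*c) = 8 + (4 - c² - 3*c) = 12 - c² - 3*c)
G(D, u) = 12 - D² - 3*D
d = 3*√2 (d = √18 = 3*√2 ≈ 4.2426)
(d + G(-2, -3))² = (3*√2 + (12 - 1*(-2)² - 3*(-2)))² = (3*√2 + (12 - 1*4 + 6))² = (3*√2 + (12 - 4 + 6))² = (3*√2 + 14)² = (14 + 3*√2)²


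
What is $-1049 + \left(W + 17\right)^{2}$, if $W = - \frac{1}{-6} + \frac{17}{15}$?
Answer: $- \frac{71411}{100} \approx -714.11$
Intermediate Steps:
$W = \frac{13}{10}$ ($W = \left(-1\right) \left(- \frac{1}{6}\right) + 17 \cdot \frac{1}{15} = \frac{1}{6} + \frac{17}{15} = \frac{13}{10} \approx 1.3$)
$-1049 + \left(W + 17\right)^{2} = -1049 + \left(\frac{13}{10} + 17\right)^{2} = -1049 + \left(\frac{183}{10}\right)^{2} = -1049 + \frac{33489}{100} = - \frac{71411}{100}$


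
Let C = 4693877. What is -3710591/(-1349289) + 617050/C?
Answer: 18249636528757/6333396603453 ≈ 2.8815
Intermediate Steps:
-3710591/(-1349289) + 617050/C = -3710591/(-1349289) + 617050/4693877 = -3710591*(-1/1349289) + 617050*(1/4693877) = 3710591/1349289 + 617050/4693877 = 18249636528757/6333396603453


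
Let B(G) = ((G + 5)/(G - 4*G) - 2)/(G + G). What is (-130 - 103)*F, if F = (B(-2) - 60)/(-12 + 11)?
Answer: -111141/8 ≈ -13893.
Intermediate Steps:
B(G) = (-2 - (5 + G)/(3*G))/(2*G) (B(G) = ((5 + G)/((-3*G)) - 2)/((2*G)) = ((5 + G)*(-1/(3*G)) - 2)*(1/(2*G)) = (-(5 + G)/(3*G) - 2)*(1/(2*G)) = (-2 - (5 + G)/(3*G))*(1/(2*G)) = (-2 - (5 + G)/(3*G))/(2*G))
F = 477/8 (F = ((1/6)*(-5 - 7*(-2))/(-2)**2 - 60)/(-12 + 11) = ((1/6)*(1/4)*(-5 + 14) - 60)/(-1) = ((1/6)*(1/4)*9 - 60)*(-1) = (3/8 - 60)*(-1) = -477/8*(-1) = 477/8 ≈ 59.625)
(-130 - 103)*F = (-130 - 103)*(477/8) = -233*477/8 = -111141/8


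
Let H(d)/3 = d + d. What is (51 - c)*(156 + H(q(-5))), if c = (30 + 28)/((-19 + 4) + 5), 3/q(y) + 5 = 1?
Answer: 43026/5 ≈ 8605.2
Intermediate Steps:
q(y) = -¾ (q(y) = 3/(-5 + 1) = 3/(-4) = 3*(-¼) = -¾)
c = -29/5 (c = 58/(-15 + 5) = 58/(-10) = 58*(-⅒) = -29/5 ≈ -5.8000)
H(d) = 6*d (H(d) = 3*(d + d) = 3*(2*d) = 6*d)
(51 - c)*(156 + H(q(-5))) = (51 - 1*(-29/5))*(156 + 6*(-¾)) = (51 + 29/5)*(156 - 9/2) = (284/5)*(303/2) = 43026/5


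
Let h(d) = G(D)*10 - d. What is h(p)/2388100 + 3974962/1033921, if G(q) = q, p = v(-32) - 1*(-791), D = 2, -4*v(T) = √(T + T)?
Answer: 9491809599109/2469106740100 + I/1194050 ≈ 3.8442 + 8.3749e-7*I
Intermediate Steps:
v(T) = -√2*√T/4 (v(T) = -√(T + T)/4 = -√2*√T/4)
p = 791 - 2*I (p = -√2*√(-32)/4 - 1*(-791) = -√2*4*I*√2/4 + 791 = -2*I + 791 = 791 - 2*I ≈ 791.0 - 2.0*I)
h(d) = 20 - d (h(d) = 2*10 - d = 20 - d)
h(p)/2388100 + 3974962/1033921 = (20 - (791 - 2*I))/2388100 + 3974962/1033921 = (20 + (-791 + 2*I))*(1/2388100) + 3974962*(1/1033921) = (-771 + 2*I)*(1/2388100) + 3974962/1033921 = (-771/2388100 + I/1194050) + 3974962/1033921 = 9491809599109/2469106740100 + I/1194050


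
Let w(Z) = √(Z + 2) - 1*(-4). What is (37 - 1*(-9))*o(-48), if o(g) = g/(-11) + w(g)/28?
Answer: 15962/77 + 23*I*√46/14 ≈ 207.3 + 11.142*I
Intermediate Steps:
w(Z) = 4 + √(2 + Z) (w(Z) = √(2 + Z) + 4 = 4 + √(2 + Z))
o(g) = ⅐ - g/11 + √(2 + g)/28 (o(g) = g/(-11) + (4 + √(2 + g))/28 = g*(-1/11) + (4 + √(2 + g))*(1/28) = -g/11 + (⅐ + √(2 + g)/28) = ⅐ - g/11 + √(2 + g)/28)
(37 - 1*(-9))*o(-48) = (37 - 1*(-9))*(⅐ - 1/11*(-48) + √(2 - 48)/28) = (37 + 9)*(⅐ + 48/11 + √(-46)/28) = 46*(⅐ + 48/11 + (I*√46)/28) = 46*(⅐ + 48/11 + I*√46/28) = 46*(347/77 + I*√46/28) = 15962/77 + 23*I*√46/14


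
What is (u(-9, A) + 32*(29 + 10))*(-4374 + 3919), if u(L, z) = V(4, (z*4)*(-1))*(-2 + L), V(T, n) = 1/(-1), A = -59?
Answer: -572845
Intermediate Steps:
V(T, n) = -1
u(L, z) = 2 - L (u(L, z) = -(-2 + L) = 2 - L)
(u(-9, A) + 32*(29 + 10))*(-4374 + 3919) = ((2 - 1*(-9)) + 32*(29 + 10))*(-4374 + 3919) = ((2 + 9) + 32*39)*(-455) = (11 + 1248)*(-455) = 1259*(-455) = -572845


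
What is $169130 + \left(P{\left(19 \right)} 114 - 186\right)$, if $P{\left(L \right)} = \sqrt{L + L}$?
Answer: $168944 + 114 \sqrt{38} \approx 1.6965 \cdot 10^{5}$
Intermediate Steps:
$P{\left(L \right)} = \sqrt{2} \sqrt{L}$ ($P{\left(L \right)} = \sqrt{2 L} = \sqrt{2} \sqrt{L}$)
$169130 + \left(P{\left(19 \right)} 114 - 186\right) = 169130 - \left(186 - \sqrt{2} \sqrt{19} \cdot 114\right) = 169130 - \left(186 - \sqrt{38} \cdot 114\right) = 169130 - \left(186 - 114 \sqrt{38}\right) = 168944 + 114 \sqrt{38}$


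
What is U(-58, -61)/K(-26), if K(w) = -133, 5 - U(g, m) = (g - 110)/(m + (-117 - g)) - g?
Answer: 272/665 ≈ 0.40902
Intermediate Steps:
U(g, m) = 5 + g - (-110 + g)/(-117 + m - g) (U(g, m) = 5 - ((g - 110)/(m + (-117 - g)) - g) = 5 - ((-110 + g)/(-117 + m - g) - g) = 5 - (-g + (-110 + g)/(-117 + m - g)) = 5 + (g - (-110 + g)/(-117 + m - g)) = 5 + g - (-110 + g)/(-117 + m - g))
U(-58, -61)/K(-26) = ((475 + (-58)**2 - 5*(-61) + 123*(-58) - 1*(-58)*(-61))/(117 - 58 - 1*(-61)))/(-133) = ((475 + 3364 + 305 - 7134 - 3538)/(117 - 58 + 61))*(-1/133) = (-6528/120)*(-1/133) = ((1/120)*(-6528))*(-1/133) = -272/5*(-1/133) = 272/665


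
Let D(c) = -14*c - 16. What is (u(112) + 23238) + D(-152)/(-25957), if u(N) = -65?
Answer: 601499449/25957 ≈ 23173.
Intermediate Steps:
D(c) = -16 - 14*c
(u(112) + 23238) + D(-152)/(-25957) = (-65 + 23238) + (-16 - 14*(-152))/(-25957) = 23173 + (-16 + 2128)*(-1/25957) = 23173 + 2112*(-1/25957) = 23173 - 2112/25957 = 601499449/25957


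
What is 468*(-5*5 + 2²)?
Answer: -9828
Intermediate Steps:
468*(-5*5 + 2²) = 468*(-25 + 4) = 468*(-21) = -9828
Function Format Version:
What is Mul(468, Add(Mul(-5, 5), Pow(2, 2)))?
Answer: -9828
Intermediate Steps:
Mul(468, Add(Mul(-5, 5), Pow(2, 2))) = Mul(468, Add(-25, 4)) = Mul(468, -21) = -9828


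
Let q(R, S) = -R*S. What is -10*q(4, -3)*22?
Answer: -2640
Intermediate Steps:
q(R, S) = -R*S
-10*q(4, -3)*22 = -(-10)*4*(-3)*22 = -10*12*22 = -120*22 = -2640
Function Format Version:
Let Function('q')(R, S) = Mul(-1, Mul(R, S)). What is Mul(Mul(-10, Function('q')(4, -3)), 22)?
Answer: -2640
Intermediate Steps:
Function('q')(R, S) = Mul(-1, R, S)
Mul(Mul(-10, Function('q')(4, -3)), 22) = Mul(Mul(-10, Mul(-1, 4, -3)), 22) = Mul(Mul(-10, 12), 22) = Mul(-120, 22) = -2640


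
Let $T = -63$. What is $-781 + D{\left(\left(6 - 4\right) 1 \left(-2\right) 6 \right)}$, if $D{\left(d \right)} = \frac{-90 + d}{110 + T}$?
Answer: $- \frac{36821}{47} \approx -783.43$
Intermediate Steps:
$D{\left(d \right)} = - \frac{90}{47} + \frac{d}{47}$ ($D{\left(d \right)} = \frac{-90 + d}{110 - 63} = \frac{-90 + d}{47} = \left(-90 + d\right) \frac{1}{47} = - \frac{90}{47} + \frac{d}{47}$)
$-781 + D{\left(\left(6 - 4\right) 1 \left(-2\right) 6 \right)} = -781 - \left(\frac{90}{47} - \frac{\left(6 - 4\right) 1 \left(-2\right) 6}{47}\right) = -781 - \left(\frac{90}{47} - \frac{2 \cdot 1 \left(-2\right) 6}{47}\right) = -781 - \left(\frac{90}{47} - \frac{2 \left(-2\right) 6}{47}\right) = -781 - \left(\frac{90}{47} - \frac{\left(-4\right) 6}{47}\right) = -781 + \left(- \frac{90}{47} + \frac{1}{47} \left(-24\right)\right) = -781 - \frac{114}{47} = - \frac{36821}{47}$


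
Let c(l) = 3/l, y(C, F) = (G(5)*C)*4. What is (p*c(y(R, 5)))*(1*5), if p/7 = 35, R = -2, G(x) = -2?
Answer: 3675/16 ≈ 229.69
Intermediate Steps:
p = 245 (p = 7*35 = 245)
y(C, F) = -8*C (y(C, F) = -2*C*4 = -8*C)
(p*c(y(R, 5)))*(1*5) = (245*(3/((-8*(-2)))))*(1*5) = (245*(3/16))*5 = (735/16)*5 = 3675/16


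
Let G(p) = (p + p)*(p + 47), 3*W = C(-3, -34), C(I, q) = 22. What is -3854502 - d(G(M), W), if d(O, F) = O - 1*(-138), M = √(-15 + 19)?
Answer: -3854836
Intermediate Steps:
M = 2 (M = √4 = 2)
W = 22/3 (W = (⅓)*22 = 22/3 ≈ 7.3333)
G(p) = 2*p*(47 + p) (G(p) = (2*p)*(47 + p) = 2*p*(47 + p))
d(O, F) = 138 + O (d(O, F) = O + 138 = 138 + O)
-3854502 - d(G(M), W) = -3854502 - (138 + 2*2*(47 + 2)) = -3854502 - (138 + 2*2*49) = -3854502 - (138 + 196) = -3854502 - 1*334 = -3854502 - 334 = -3854836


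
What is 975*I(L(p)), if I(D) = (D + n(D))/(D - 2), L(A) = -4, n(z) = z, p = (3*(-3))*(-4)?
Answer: 1300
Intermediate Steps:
p = 36 (p = -9*(-4) = 36)
I(D) = 2*D/(-2 + D) (I(D) = (D + D)/(D - 2) = (2*D)/(-2 + D) = 2*D/(-2 + D))
975*I(L(p)) = 975*(2*(-4)/(-2 - 4)) = 975*(2*(-4)/(-6)) = 975*(2*(-4)*(-⅙)) = 975*(4/3) = 1300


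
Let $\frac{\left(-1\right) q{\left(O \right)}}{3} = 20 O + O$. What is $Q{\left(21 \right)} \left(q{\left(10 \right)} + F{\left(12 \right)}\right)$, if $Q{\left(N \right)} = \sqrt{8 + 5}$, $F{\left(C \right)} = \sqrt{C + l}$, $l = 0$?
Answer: $2 \sqrt{13} \left(-315 + \sqrt{3}\right) \approx -2259.0$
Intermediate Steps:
$F{\left(C \right)} = \sqrt{C}$ ($F{\left(C \right)} = \sqrt{C + 0} = \sqrt{C}$)
$q{\left(O \right)} = - 63 O$ ($q{\left(O \right)} = - 3 \left(20 O + O\right) = - 3 \cdot 21 O = - 63 O$)
$Q{\left(N \right)} = \sqrt{13}$
$Q{\left(21 \right)} \left(q{\left(10 \right)} + F{\left(12 \right)}\right) = \sqrt{13} \left(\left(-63\right) 10 + \sqrt{12}\right) = \sqrt{13} \left(-630 + 2 \sqrt{3}\right)$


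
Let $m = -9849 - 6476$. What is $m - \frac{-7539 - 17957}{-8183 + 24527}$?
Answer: $- \frac{33348788}{2043} \approx -16323.0$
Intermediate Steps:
$m = -16325$ ($m = -9849 - 6476 = -16325$)
$m - \frac{-7539 - 17957}{-8183 + 24527} = -16325 - \frac{-7539 - 17957}{-8183 + 24527} = -16325 - - \frac{25496}{16344} = -16325 - \left(-25496\right) \frac{1}{16344} = -16325 - - \frac{3187}{2043} = -16325 + \frac{3187}{2043} = - \frac{33348788}{2043}$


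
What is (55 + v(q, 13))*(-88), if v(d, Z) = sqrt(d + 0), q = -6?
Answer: -4840 - 88*I*sqrt(6) ≈ -4840.0 - 215.56*I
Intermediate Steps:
v(d, Z) = sqrt(d)
(55 + v(q, 13))*(-88) = (55 + sqrt(-6))*(-88) = (55 + I*sqrt(6))*(-88) = -4840 - 88*I*sqrt(6)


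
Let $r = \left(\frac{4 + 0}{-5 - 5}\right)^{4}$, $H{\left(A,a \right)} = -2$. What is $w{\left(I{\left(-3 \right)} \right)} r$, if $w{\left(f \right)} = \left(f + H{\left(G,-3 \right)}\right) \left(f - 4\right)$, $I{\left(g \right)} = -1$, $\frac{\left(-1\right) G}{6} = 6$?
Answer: $\frac{48}{125} \approx 0.384$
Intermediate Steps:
$G = -36$ ($G = \left(-6\right) 6 = -36$)
$w{\left(f \right)} = \left(-4 + f\right) \left(-2 + f\right)$ ($w{\left(f \right)} = \left(f - 2\right) \left(f - 4\right) = \left(-2 + f\right) \left(-4 + f\right) = \left(-4 + f\right) \left(-2 + f\right)$)
$r = \frac{16}{625}$ ($r = \left(\frac{4}{-10}\right)^{4} = \left(4 \left(- \frac{1}{10}\right)\right)^{4} = \left(- \frac{2}{5}\right)^{4} = \frac{16}{625} \approx 0.0256$)
$w{\left(I{\left(-3 \right)} \right)} r = \left(8 + \left(-1\right)^{2} - -6\right) \frac{16}{625} = \left(8 + 1 + 6\right) \frac{16}{625} = 15 \cdot \frac{16}{625} = \frac{48}{125}$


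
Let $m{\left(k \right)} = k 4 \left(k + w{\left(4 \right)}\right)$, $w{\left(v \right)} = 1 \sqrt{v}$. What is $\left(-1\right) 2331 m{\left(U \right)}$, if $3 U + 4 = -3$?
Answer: $-7252$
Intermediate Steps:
$U = - \frac{7}{3}$ ($U = - \frac{4}{3} + \frac{1}{3} \left(-3\right) = - \frac{4}{3} - 1 = - \frac{7}{3} \approx -2.3333$)
$w{\left(v \right)} = \sqrt{v}$
$m{\left(k \right)} = k \left(8 + 4 k\right)$ ($m{\left(k \right)} = k 4 \left(k + \sqrt{4}\right) = k 4 \left(k + 2\right) = k 4 \left(2 + k\right) = k \left(8 + 4 k\right)$)
$\left(-1\right) 2331 m{\left(U \right)} = \left(-1\right) 2331 \cdot 4 \left(- \frac{7}{3}\right) \left(2 - \frac{7}{3}\right) = - 2331 \cdot 4 \left(- \frac{7}{3}\right) \left(- \frac{1}{3}\right) = \left(-2331\right) \frac{28}{9} = -7252$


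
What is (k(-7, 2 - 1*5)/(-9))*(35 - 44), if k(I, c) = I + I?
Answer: -14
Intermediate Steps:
k(I, c) = 2*I
(k(-7, 2 - 1*5)/(-9))*(35 - 44) = ((2*(-7))/(-9))*(35 - 44) = -14*(-1/9)*(-9) = (14/9)*(-9) = -14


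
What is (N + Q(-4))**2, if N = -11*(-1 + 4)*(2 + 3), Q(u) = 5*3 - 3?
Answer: 23409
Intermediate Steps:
Q(u) = 12 (Q(u) = 15 - 3 = 12)
N = -165 (N = -33*5 = -11*15 = -165)
(N + Q(-4))**2 = (-165 + 12)**2 = (-153)**2 = 23409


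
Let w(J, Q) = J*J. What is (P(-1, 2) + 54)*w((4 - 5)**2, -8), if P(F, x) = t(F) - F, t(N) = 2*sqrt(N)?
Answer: 55 + 2*I ≈ 55.0 + 2.0*I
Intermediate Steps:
w(J, Q) = J**2
P(F, x) = -F + 2*sqrt(F) (P(F, x) = 2*sqrt(F) - F = -F + 2*sqrt(F))
(P(-1, 2) + 54)*w((4 - 5)**2, -8) = ((-1*(-1) + 2*sqrt(-1)) + 54)*((4 - 5)**2)**2 = ((1 + 2*I) + 54)*((-1)**2)**2 = (55 + 2*I)*1**2 = (55 + 2*I)*1 = 55 + 2*I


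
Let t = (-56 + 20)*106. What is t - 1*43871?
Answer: -47687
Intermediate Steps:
t = -3816 (t = -36*106 = -3816)
t - 1*43871 = -3816 - 1*43871 = -3816 - 43871 = -47687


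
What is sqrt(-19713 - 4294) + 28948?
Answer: 28948 + I*sqrt(24007) ≈ 28948.0 + 154.94*I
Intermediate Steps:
sqrt(-19713 - 4294) + 28948 = sqrt(-24007) + 28948 = I*sqrt(24007) + 28948 = 28948 + I*sqrt(24007)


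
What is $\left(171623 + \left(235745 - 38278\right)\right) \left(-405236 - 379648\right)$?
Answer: $-289692835560$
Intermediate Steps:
$\left(171623 + \left(235745 - 38278\right)\right) \left(-405236 - 379648\right) = \left(171623 + \left(235745 - 38278\right)\right) \left(-784884\right) = \left(171623 + 197467\right) \left(-784884\right) = 369090 \left(-784884\right) = -289692835560$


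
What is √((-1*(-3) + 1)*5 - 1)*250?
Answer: 250*√19 ≈ 1089.7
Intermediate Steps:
√((-1*(-3) + 1)*5 - 1)*250 = √((3 + 1)*5 - 1)*250 = √(4*5 - 1)*250 = √(20 - 1)*250 = √19*250 = 250*√19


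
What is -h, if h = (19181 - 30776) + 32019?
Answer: -20424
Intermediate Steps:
h = 20424 (h = -11595 + 32019 = 20424)
-h = -1*20424 = -20424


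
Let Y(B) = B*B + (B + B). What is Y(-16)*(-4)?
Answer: -896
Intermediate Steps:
Y(B) = B² + 2*B
Y(-16)*(-4) = -16*(2 - 16)*(-4) = -16*(-14)*(-4) = 224*(-4) = -896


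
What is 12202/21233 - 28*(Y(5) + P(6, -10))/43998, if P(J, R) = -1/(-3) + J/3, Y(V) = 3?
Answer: 800539202/1401314301 ≈ 0.57128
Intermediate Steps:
P(J, R) = 1/3 + J/3 (P(J, R) = -1*(-1/3) + J*(1/3) = 1/3 + J/3)
12202/21233 - 28*(Y(5) + P(6, -10))/43998 = 12202/21233 - 28*(3 + (1/3 + (1/3)*6))/43998 = 12202*(1/21233) - 28*(3 + (1/3 + 2))*(1/43998) = 12202/21233 - 28*(3 + 7/3)*(1/43998) = 12202/21233 - 28*16/3*(1/43998) = 12202/21233 - 448/3*1/43998 = 12202/21233 - 224/65997 = 800539202/1401314301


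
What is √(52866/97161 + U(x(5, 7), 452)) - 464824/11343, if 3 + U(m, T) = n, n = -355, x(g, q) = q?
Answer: -464824/11343 + 2*I*√93735459397/32387 ≈ -40.979 + 18.906*I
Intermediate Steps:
U(m, T) = -358 (U(m, T) = -3 - 355 = -358)
√(52866/97161 + U(x(5, 7), 452)) - 464824/11343 = √(52866/97161 - 358) - 464824/11343 = √(52866*(1/97161) - 358) - 464824/11343 = √(17622/32387 - 358) - 1*464824/11343 = √(-11576924/32387) - 464824/11343 = 2*I*√93735459397/32387 - 464824/11343 = -464824/11343 + 2*I*√93735459397/32387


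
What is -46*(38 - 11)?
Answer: -1242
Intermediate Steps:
-46*(38 - 11) = -46*27 = -1242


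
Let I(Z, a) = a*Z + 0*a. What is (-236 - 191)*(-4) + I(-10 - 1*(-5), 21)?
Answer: 1603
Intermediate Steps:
I(Z, a) = Z*a (I(Z, a) = Z*a + 0 = Z*a)
(-236 - 191)*(-4) + I(-10 - 1*(-5), 21) = (-236 - 191)*(-4) + (-10 - 1*(-5))*21 = -427*(-4) + (-10 + 5)*21 = 1708 - 5*21 = 1708 - 105 = 1603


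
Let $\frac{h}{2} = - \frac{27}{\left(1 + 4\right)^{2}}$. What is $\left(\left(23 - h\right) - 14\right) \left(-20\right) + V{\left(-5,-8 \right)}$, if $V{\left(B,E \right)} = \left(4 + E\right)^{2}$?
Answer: $- \frac{1036}{5} \approx -207.2$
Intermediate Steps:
$h = - \frac{54}{25}$ ($h = 2 \left(- \frac{27}{\left(1 + 4\right)^{2}}\right) = 2 \left(- \frac{27}{5^{2}}\right) = 2 \left(- \frac{27}{25}\right) = - \frac{54}{25} \approx -2.16$)
$\left(\left(23 - h\right) - 14\right) \left(-20\right) + V{\left(-5,-8 \right)} = \left(\left(23 - - \frac{54}{25}\right) - 14\right) \left(-20\right) + \left(4 - 8\right)^{2} = \left(\left(23 + \frac{54}{25}\right) - 14\right) \left(-20\right) + \left(-4\right)^{2} = \left(\frac{629}{25} - 14\right) \left(-20\right) + 16 = \frac{279}{25} \left(-20\right) + 16 = - \frac{1116}{5} + 16 = - \frac{1036}{5}$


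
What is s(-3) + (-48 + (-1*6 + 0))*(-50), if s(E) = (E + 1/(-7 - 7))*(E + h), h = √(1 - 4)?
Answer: 37929/14 - 43*I*√3/14 ≈ 2709.2 - 5.3199*I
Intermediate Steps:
h = I*√3 (h = √(-3) = I*√3 ≈ 1.732*I)
s(E) = (-1/14 + E)*(E + I*√3) (s(E) = (E + 1/(-7 - 7))*(E + I*√3) = (E + 1/(-14))*(E + I*√3) = (E - 1/14)*(E + I*√3) = (-1/14 + E)*(E + I*√3))
s(-3) + (-48 + (-1*6 + 0))*(-50) = ((-3)² - 1/14*(-3) - I*√3/14 + I*(-3)*√3) + (-48 + (-1*6 + 0))*(-50) = (9 + 3/14 - I*√3/14 - 3*I*√3) + (-48 + (-6 + 0))*(-50) = (129/14 - 43*I*√3/14) + (-48 - 6)*(-50) = (129/14 - 43*I*√3/14) - 54*(-50) = (129/14 - 43*I*√3/14) + 2700 = 37929/14 - 43*I*√3/14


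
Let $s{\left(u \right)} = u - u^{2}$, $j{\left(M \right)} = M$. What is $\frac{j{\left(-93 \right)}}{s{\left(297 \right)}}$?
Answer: $\frac{31}{29304} \approx 0.0010579$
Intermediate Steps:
$\frac{j{\left(-93 \right)}}{s{\left(297 \right)}} = - \frac{93}{297 \left(1 - 297\right)} = - \frac{93}{297 \left(-296\right)} = - \frac{93}{-87912} = \left(-93\right) \left(- \frac{1}{87912}\right) = \frac{31}{29304}$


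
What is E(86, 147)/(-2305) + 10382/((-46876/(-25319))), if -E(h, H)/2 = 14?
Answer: 302948947609/54024590 ≈ 5607.6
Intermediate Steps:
E(h, H) = -28 (E(h, H) = -2*14 = -28)
E(86, 147)/(-2305) + 10382/((-46876/(-25319))) = -28/(-2305) + 10382/((-46876/(-25319))) = -28*(-1/2305) + 10382/((-46876*(-1/25319))) = 28/2305 + 10382/(46876/25319) = 28/2305 + 10382*(25319/46876) = 28/2305 + 131430929/23438 = 302948947609/54024590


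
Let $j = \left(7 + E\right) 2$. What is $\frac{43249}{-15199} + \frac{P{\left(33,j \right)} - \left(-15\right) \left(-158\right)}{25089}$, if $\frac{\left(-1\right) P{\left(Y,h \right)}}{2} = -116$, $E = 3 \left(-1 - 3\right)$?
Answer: $- \frac{1117569623}{381327711} \approx -2.9307$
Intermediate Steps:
$E = -12$ ($E = 3 \left(-4\right) = -12$)
$j = -10$ ($j = \left(7 - 12\right) 2 = \left(-5\right) 2 = -10$)
$P{\left(Y,h \right)} = 232$ ($P{\left(Y,h \right)} = \left(-2\right) \left(-116\right) = 232$)
$\frac{43249}{-15199} + \frac{P{\left(33,j \right)} - \left(-15\right) \left(-158\right)}{25089} = \frac{43249}{-15199} + \frac{232 - \left(-15\right) \left(-158\right)}{25089} = 43249 \left(- \frac{1}{15199}\right) + \left(232 - 2370\right) \frac{1}{25089} = - \frac{43249}{15199} + \left(232 - 2370\right) \frac{1}{25089} = - \frac{43249}{15199} - \frac{2138}{25089} = - \frac{1117569623}{381327711}$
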